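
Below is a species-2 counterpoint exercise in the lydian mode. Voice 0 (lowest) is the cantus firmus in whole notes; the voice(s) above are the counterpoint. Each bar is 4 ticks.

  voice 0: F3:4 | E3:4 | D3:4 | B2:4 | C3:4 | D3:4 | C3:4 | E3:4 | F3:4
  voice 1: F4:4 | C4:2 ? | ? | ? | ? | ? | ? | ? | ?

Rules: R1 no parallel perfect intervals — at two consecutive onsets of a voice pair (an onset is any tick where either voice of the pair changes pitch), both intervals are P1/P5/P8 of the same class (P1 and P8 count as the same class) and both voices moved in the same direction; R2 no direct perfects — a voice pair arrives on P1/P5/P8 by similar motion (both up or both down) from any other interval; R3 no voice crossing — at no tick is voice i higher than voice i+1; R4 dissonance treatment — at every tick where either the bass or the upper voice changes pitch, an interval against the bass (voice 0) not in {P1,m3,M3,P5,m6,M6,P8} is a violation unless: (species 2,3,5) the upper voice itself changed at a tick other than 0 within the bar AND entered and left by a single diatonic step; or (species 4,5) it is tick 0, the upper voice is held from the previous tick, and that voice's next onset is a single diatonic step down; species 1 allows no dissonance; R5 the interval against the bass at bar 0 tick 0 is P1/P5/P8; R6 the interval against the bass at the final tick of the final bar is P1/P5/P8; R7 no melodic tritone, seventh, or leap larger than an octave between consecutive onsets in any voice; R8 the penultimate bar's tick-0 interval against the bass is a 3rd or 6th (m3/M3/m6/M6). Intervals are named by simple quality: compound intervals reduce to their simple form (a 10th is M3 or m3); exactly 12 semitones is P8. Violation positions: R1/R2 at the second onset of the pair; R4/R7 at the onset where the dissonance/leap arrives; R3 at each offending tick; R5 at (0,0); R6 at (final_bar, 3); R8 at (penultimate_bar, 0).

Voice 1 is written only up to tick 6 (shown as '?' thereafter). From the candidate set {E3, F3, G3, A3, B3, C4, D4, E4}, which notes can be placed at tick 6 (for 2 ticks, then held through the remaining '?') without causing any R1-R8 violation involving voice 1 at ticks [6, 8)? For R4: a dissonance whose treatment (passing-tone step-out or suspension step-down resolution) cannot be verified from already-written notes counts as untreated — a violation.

E3: legal
F3: violates R4
G3: legal
A3: violates R4
B3: legal
C4: legal
D4: violates R4
E4: legal

{B3, C4, E3, E4, G3}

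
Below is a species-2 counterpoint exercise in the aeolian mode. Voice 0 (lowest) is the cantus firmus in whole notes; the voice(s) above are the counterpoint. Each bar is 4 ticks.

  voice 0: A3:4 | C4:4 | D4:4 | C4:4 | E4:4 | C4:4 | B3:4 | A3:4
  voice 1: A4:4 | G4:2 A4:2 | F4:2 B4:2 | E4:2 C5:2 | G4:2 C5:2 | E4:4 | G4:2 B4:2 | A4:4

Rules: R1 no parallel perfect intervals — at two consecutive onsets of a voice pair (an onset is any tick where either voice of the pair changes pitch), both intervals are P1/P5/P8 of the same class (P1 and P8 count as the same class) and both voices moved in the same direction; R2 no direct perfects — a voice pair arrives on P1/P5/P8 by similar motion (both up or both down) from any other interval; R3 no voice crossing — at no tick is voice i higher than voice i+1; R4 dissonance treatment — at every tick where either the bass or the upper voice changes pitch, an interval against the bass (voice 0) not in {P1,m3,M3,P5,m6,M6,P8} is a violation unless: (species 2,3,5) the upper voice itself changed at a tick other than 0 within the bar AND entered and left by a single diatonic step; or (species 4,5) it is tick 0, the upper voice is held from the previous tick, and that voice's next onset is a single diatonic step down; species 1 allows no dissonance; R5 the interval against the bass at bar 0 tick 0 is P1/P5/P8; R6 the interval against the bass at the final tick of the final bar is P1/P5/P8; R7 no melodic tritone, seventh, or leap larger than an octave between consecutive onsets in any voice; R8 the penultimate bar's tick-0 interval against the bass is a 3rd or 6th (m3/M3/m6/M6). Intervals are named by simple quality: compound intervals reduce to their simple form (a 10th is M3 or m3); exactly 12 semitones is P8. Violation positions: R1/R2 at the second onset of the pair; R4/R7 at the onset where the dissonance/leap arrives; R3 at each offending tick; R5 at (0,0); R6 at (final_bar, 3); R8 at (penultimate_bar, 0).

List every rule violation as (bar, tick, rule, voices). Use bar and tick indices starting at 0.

(2, 2, R7, (1,))
(7, 0, R1, (0, 1))

bar 0: v0=A3 v1=A4 downbeat P8
bar 1: v0=C4 v1=G4 downbeat P5
bar 2: v0=D4 v1=F4 downbeat m3
bar 3: v0=C4 v1=E4 downbeat M3
bar 4: v0=E4 v1=G4 downbeat m3
bar 5: v0=C4 v1=E4 downbeat M3
bar 6: v0=B3 v1=G4 downbeat m6
bar 7: v0=A3 v1=A4 downbeat P8
  -> R7 @ bar 2 tick 2 v(1,): F4->B4 leap 6st
  -> R1 @ bar 7 tick 0 v(0, 1): B3/B4 P8 -> A3/A4 P8 similar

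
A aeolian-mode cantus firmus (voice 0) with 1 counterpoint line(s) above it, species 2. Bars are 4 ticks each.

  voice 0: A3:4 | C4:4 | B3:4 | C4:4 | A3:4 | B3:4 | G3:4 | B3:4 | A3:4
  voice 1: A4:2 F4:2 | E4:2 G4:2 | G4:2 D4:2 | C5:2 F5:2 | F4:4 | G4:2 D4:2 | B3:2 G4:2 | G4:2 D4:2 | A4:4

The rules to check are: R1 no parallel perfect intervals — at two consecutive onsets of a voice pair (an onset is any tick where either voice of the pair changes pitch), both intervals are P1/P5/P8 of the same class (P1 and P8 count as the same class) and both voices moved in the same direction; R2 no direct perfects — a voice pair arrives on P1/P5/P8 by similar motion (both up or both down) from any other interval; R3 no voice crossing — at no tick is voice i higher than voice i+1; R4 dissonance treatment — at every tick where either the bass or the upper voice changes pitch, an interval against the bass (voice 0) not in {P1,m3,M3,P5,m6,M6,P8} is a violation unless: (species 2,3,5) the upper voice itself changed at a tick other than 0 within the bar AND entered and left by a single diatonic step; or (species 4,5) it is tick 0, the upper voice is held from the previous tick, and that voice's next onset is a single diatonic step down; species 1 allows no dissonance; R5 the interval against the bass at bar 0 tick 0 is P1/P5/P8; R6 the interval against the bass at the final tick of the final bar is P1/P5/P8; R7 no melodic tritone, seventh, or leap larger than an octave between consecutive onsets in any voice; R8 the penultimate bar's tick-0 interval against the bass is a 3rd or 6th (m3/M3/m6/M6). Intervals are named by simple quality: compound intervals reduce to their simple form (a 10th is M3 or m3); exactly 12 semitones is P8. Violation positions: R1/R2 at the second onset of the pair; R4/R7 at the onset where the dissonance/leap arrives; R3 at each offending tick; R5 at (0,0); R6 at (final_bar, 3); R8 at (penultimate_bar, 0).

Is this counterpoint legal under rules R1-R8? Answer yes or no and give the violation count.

No (3 violations)

bar 0: v0=A3 v1=A4 (P8)
bar 1: v0=C4 v1=E4 (M3)
bar 2: v0=B3 v1=G4 (m6)
bar 3: v0=C4 v1=C5 (P8)
bar 4: v0=A3 v1=F4 (m6)
bar 5: v0=B3 v1=G4 (m6)
bar 6: v0=G3 v1=B3 (M3)
bar 7: v0=B3 v1=G4 (m6)
bar 8: v0=A3 v1=A4 (P8)
  R2 @ bar3.0: B3/D4 m3 -> C4/C5 P8 similar
  R7 @ bar3.0: D4->C5 leap 10st
  R4 @ bar3.2: C4/F5 P4 untreated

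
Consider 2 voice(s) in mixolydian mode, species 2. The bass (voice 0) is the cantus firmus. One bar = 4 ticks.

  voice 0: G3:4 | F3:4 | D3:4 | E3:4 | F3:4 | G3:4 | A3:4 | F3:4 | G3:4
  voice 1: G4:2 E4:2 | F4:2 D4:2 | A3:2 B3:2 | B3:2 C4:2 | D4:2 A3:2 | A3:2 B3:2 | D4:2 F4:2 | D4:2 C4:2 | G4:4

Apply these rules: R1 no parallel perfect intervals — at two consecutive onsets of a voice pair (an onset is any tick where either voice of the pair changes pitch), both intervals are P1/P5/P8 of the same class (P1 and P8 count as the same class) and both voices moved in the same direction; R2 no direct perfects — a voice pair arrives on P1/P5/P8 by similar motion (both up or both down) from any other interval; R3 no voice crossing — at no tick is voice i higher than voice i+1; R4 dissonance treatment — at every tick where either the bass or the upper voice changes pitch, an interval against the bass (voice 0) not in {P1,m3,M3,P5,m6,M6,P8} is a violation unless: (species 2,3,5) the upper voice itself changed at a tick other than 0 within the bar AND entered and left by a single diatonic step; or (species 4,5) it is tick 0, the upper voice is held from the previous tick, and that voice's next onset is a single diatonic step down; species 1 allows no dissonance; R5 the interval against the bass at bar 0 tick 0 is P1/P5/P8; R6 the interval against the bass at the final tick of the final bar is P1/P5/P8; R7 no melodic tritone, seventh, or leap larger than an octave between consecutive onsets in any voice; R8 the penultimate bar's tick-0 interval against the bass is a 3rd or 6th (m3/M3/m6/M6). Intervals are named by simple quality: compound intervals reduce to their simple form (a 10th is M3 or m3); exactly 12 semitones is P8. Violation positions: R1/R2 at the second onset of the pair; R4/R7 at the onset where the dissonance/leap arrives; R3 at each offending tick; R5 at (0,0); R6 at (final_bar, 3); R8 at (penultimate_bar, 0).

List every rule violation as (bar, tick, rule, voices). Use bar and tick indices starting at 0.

bar 0: v0=G3 v1=G4 downbeat P8
bar 1: v0=F3 v1=F4 downbeat P8
bar 2: v0=D3 v1=A3 downbeat P5
bar 3: v0=E3 v1=B3 downbeat P5
bar 4: v0=F3 v1=D4 downbeat M6
bar 5: v0=G3 v1=A3 downbeat M2
bar 6: v0=A3 v1=D4 downbeat P4
bar 7: v0=F3 v1=D4 downbeat M6
bar 8: v0=G3 v1=G4 downbeat P8
  -> R2 @ bar 2 tick 0 v(0, 1): F3/D4 M6 -> D3/A3 P5 similar
  -> R4 @ bar 5 tick 0 v(0, 1): G3/A3 M2 untreated
  -> R4 @ bar 6 tick 0 v(0, 1): A3/D4 P4 untreated
  -> R2 @ bar 8 tick 0 v(0, 1): F3/C4 P5 -> G3/G4 P8 similar

(2, 0, R2, (0, 1))
(5, 0, R4, (0, 1))
(6, 0, R4, (0, 1))
(8, 0, R2, (0, 1))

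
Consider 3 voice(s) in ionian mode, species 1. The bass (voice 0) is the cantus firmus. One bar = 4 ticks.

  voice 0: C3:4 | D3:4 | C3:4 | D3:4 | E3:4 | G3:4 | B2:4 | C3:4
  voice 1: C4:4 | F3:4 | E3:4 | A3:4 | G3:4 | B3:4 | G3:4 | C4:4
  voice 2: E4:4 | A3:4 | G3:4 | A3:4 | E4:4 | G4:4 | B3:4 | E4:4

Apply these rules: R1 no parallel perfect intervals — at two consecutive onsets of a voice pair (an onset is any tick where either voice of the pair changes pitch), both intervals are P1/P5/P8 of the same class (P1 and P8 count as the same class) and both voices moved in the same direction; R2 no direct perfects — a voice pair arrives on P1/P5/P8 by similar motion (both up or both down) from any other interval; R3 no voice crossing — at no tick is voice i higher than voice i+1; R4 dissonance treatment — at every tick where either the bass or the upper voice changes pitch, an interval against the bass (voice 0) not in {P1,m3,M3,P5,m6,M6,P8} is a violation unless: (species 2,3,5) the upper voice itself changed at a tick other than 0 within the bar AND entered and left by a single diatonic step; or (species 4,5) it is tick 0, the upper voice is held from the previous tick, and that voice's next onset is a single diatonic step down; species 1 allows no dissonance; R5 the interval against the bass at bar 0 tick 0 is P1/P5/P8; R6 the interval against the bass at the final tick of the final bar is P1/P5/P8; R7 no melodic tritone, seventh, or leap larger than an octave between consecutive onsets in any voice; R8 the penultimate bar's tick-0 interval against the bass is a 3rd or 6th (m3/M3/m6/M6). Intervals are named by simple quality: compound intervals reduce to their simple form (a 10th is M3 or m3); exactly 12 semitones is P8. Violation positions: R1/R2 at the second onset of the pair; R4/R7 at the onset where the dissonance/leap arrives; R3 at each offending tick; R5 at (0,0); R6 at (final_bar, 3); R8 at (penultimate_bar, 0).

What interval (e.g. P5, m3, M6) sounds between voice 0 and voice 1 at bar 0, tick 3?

voice 0=C3 voice 1=C4 -> P8

P8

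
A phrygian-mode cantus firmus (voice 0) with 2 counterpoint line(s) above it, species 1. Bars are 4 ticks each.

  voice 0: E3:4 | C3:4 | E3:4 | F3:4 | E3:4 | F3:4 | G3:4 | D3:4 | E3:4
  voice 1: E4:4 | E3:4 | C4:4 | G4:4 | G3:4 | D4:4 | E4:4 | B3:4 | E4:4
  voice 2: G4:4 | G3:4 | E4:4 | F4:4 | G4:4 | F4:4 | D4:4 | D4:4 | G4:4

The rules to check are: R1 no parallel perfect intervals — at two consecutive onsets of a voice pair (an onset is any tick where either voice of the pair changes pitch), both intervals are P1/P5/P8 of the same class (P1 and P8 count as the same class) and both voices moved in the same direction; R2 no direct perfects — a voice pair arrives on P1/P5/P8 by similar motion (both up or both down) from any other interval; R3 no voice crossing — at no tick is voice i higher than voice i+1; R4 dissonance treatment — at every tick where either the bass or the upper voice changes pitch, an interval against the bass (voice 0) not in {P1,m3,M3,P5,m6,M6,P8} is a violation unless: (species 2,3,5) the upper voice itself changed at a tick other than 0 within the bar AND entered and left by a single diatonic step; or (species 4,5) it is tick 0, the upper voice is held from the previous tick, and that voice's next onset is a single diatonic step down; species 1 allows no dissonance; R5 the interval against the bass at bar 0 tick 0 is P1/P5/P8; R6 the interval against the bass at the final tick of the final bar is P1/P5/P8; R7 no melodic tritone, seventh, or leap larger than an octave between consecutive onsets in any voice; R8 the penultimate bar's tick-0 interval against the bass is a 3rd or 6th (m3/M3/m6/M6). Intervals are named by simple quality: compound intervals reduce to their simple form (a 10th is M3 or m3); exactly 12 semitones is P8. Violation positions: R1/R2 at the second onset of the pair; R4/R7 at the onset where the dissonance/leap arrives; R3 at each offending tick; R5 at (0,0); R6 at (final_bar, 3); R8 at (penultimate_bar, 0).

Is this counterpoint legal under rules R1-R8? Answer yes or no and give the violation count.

No (16 violations)

bar 0: v0=E3 v1=E4 v2=G4 (m3)
bar 1: v0=C3 v1=E3 v2=G3 (P5)
bar 2: v0=E3 v1=C4 v2=E4 (P8)
bar 3: v0=F3 v1=G4 v2=F4 (P8)
bar 4: v0=E3 v1=G3 v2=G4 (m3)
bar 5: v0=F3 v1=D4 v2=F4 (P8)
bar 6: v0=G3 v1=E4 v2=D4 (P5)
bar 7: v0=D3 v1=B3 v2=D4 (P8)
bar 8: v0=E3 v1=E4 v2=G4 (m3)
  R5 @ bar0.0: opens on m3
  R2 @ bar1.0: E3/G4 m3 -> C3/G3 P5 similar
  R2 @ bar2.0: C3/G3 P5 -> E3/E4 P8 similar
  R1 @ bar3.0: E3/E4 P8 -> F3/F4 P8 similar
  R3 @ bar3.0: G4 above F4
  R4 @ bar3.0: F3/G4 M2 untreated
  R3 @ bar3.1: G4 above F4
  R3 @ bar3.2: G4 above F4
  R3 @ bar3.3: G4 above F4
  R3 @ bar6.0: E4 above D4
  R3 @ bar6.1: E4 above D4
  R3 @ bar6.2: E4 above D4
  R3 @ bar6.3: E4 above D4
  R8 @ bar7.0: penult P8 not 3rd/6th
  R2 @ bar8.0: D3/B3 M6 -> E3/E4 P8 similar
  R6 @ bar8.3: closes on m3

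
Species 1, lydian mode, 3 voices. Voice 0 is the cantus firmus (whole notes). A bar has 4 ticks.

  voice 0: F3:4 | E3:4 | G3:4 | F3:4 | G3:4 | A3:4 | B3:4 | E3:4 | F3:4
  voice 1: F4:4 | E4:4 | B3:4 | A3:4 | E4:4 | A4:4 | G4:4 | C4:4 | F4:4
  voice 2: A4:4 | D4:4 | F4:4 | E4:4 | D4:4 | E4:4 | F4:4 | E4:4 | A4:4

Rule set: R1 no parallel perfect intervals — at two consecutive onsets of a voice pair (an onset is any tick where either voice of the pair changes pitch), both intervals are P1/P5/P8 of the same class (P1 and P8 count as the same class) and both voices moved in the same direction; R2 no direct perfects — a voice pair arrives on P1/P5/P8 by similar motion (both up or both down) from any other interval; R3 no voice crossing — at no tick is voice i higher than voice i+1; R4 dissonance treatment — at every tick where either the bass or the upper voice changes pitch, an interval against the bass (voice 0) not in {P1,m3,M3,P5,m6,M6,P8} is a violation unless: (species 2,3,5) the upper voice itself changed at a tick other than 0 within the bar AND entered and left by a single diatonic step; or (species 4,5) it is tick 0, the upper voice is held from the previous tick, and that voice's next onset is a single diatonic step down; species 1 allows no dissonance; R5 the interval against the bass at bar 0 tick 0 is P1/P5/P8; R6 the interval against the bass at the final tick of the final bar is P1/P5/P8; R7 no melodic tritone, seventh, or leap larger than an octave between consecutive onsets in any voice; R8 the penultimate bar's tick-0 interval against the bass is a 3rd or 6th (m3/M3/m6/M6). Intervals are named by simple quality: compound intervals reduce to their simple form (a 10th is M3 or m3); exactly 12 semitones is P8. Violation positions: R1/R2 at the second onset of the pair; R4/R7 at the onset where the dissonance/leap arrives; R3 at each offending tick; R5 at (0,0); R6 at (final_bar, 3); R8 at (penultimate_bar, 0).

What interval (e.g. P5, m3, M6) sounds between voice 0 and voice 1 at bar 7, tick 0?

m6

voice 0=E3 voice 1=C4 -> m6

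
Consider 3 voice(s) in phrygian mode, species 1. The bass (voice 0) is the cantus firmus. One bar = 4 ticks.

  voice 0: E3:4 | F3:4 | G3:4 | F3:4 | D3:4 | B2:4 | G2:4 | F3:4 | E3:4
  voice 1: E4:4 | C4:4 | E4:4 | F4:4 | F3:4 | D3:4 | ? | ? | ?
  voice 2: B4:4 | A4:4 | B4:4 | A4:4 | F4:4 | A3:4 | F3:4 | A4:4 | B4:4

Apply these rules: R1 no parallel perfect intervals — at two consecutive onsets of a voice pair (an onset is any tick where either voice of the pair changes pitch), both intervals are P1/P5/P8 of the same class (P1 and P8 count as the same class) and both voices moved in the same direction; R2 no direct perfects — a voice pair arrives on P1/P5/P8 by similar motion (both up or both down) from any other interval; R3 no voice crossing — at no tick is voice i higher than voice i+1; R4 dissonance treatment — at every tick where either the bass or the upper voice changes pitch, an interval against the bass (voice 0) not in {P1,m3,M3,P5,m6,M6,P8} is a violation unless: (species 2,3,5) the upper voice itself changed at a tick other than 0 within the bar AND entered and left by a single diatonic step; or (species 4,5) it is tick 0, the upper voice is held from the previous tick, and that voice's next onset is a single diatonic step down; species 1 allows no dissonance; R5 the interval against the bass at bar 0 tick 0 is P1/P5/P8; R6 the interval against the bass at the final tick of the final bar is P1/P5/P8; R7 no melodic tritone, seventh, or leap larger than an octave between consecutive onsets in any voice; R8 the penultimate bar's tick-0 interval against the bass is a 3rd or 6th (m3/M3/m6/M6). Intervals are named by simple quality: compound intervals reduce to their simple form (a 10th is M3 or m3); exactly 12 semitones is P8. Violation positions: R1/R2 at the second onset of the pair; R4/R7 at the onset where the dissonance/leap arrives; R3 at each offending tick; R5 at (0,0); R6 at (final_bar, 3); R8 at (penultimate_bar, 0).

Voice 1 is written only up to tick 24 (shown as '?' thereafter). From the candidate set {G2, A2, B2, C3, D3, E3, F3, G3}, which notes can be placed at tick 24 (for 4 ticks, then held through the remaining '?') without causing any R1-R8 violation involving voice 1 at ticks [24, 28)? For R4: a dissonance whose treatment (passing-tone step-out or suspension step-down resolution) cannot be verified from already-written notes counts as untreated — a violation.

G2: violates R2
A2: violates R4
B2: legal
C3: violates R4
D3: legal
E3: legal
F3: violates R4
G3: violates R3

{B2, D3, E3}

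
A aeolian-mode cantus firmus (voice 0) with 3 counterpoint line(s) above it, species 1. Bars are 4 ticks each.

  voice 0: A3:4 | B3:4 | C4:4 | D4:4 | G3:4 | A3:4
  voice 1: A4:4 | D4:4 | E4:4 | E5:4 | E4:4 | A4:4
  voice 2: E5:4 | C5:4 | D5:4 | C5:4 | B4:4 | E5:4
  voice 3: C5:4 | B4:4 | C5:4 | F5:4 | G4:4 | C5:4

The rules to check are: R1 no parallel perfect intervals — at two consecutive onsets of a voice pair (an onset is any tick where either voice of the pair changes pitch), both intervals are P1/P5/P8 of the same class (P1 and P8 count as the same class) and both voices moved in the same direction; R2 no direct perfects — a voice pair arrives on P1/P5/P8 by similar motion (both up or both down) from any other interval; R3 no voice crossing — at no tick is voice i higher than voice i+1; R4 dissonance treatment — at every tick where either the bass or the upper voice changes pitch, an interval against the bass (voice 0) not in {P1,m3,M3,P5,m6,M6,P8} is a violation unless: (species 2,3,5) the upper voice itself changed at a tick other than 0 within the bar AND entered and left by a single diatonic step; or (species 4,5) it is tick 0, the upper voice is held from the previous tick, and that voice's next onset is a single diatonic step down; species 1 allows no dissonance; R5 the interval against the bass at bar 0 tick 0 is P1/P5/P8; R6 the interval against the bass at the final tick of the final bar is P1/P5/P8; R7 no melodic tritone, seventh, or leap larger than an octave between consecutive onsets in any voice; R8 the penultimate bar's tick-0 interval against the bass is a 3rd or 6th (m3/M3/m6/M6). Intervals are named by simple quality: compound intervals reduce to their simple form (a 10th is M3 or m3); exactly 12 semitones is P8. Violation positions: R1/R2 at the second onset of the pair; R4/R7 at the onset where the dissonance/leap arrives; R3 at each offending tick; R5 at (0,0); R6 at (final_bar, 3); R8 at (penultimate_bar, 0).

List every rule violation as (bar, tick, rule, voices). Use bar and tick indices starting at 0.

bar 0: v0=A3 v1=A4 v2=E5 v3=C5 downbeat m3
bar 1: v0=B3 v1=D4 v2=C5 v3=B4 downbeat P8
bar 2: v0=C4 v1=E4 v2=D5 v3=C5 downbeat P8
bar 3: v0=D4 v1=E5 v2=C5 v3=F5 downbeat m3
bar 4: v0=G3 v1=E4 v2=B4 v3=G4 downbeat P8
bar 5: v0=A3 v1=A4 v2=E5 v3=C5 downbeat m3
  -> R3 @ bar 0 tick 0 v(2, 3): E5 above C5
  -> R5 @ bar 0 tick 0 v(0, 3): opens on m3
  -> R3 @ bar 0 tick 1 v(2, 3): E5 above C5
  -> R3 @ bar 0 tick 2 v(2, 3): E5 above C5
  -> R3 @ bar 0 tick 3 v(2, 3): E5 above C5
  -> R3 @ bar 1 tick 0 v(2, 3): C5 above B4
  -> R4 @ bar 1 tick 0 v(0, 2): B3/C5 m2 untreated
  -> R3 @ bar 1 tick 1 v(2, 3): C5 above B4
  -> R3 @ bar 1 tick 2 v(2, 3): C5 above B4
  -> R3 @ bar 1 tick 3 v(2, 3): C5 above B4
  -> R1 @ bar 2 tick 0 v(0, 3): B3/B4 P8 -> C4/C5 P8 similar
  -> R3 @ bar 2 tick 0 v(2, 3): D5 above C5
  -> R4 @ bar 2 tick 0 v(0, 2): C4/D5 M2 untreated
  -> R3 @ bar 2 tick 1 v(2, 3): D5 above C5
  -> R3 @ bar 2 tick 2 v(2, 3): D5 above C5
  -> R3 @ bar 2 tick 3 v(2, 3): D5 above C5
  -> R3 @ bar 3 tick 0 v(1, 2): E5 above C5
  -> R4 @ bar 3 tick 0 v(0, 1): D4/E5 M2 untreated
  -> R4 @ bar 3 tick 0 v(0, 2): D4/C5 m7 untreated
  -> R3 @ bar 3 tick 1 v(1, 2): E5 above C5
  -> R3 @ bar 3 tick 2 v(1, 2): E5 above C5
  -> R3 @ bar 3 tick 3 v(1, 2): E5 above C5
  -> R2 @ bar 4 tick 0 v(0, 3): D4/F5 m3 -> G3/G4 P8 similar
  -> R2 @ bar 4 tick 0 v(1, 2): E5/C5 M3 -> E4/B4 P5 similar
  -> R3 @ bar 4 tick 0 v(2, 3): B4 above G4
  -> R7 @ bar 4 tick 0 v(3,): F5->G4 leap 10st
  -> R8 @ bar 4 tick 0 v(0, 3): penult P8 not 3rd/6th
  -> R3 @ bar 4 tick 1 v(2, 3): B4 above G4
  -> R3 @ bar 4 tick 2 v(2, 3): B4 above G4
  -> R3 @ bar 4 tick 3 v(2, 3): B4 above G4
  -> R1 @ bar 5 tick 0 v(1, 2): E4/B4 P5 -> A4/E5 P5 similar
  -> R2 @ bar 5 tick 0 v(0, 1): G3/E4 M6 -> A3/A4 P8 similar
  -> R2 @ bar 5 tick 0 v(0, 2): G3/B4 M3 -> A3/E5 P5 similar
  -> R3 @ bar 5 tick 0 v(2, 3): E5 above C5
  -> R3 @ bar 5 tick 1 v(2, 3): E5 above C5
  -> R3 @ bar 5 tick 2 v(2, 3): E5 above C5
  -> R3 @ bar 5 tick 3 v(2, 3): E5 above C5
  -> R6 @ bar 5 tick 3 v(0, 3): closes on m3

(0, 0, R3, (2, 3))
(0, 0, R5, (0, 3))
(0, 1, R3, (2, 3))
(0, 2, R3, (2, 3))
(0, 3, R3, (2, 3))
(1, 0, R3, (2, 3))
(1, 0, R4, (0, 2))
(1, 1, R3, (2, 3))
(1, 2, R3, (2, 3))
(1, 3, R3, (2, 3))
(2, 0, R1, (0, 3))
(2, 0, R3, (2, 3))
(2, 0, R4, (0, 2))
(2, 1, R3, (2, 3))
(2, 2, R3, (2, 3))
(2, 3, R3, (2, 3))
(3, 0, R3, (1, 2))
(3, 0, R4, (0, 1))
(3, 0, R4, (0, 2))
(3, 1, R3, (1, 2))
(3, 2, R3, (1, 2))
(3, 3, R3, (1, 2))
(4, 0, R2, (0, 3))
(4, 0, R2, (1, 2))
(4, 0, R3, (2, 3))
(4, 0, R7, (3,))
(4, 0, R8, (0, 3))
(4, 1, R3, (2, 3))
(4, 2, R3, (2, 3))
(4, 3, R3, (2, 3))
(5, 0, R1, (1, 2))
(5, 0, R2, (0, 1))
(5, 0, R2, (0, 2))
(5, 0, R3, (2, 3))
(5, 1, R3, (2, 3))
(5, 2, R3, (2, 3))
(5, 3, R3, (2, 3))
(5, 3, R6, (0, 3))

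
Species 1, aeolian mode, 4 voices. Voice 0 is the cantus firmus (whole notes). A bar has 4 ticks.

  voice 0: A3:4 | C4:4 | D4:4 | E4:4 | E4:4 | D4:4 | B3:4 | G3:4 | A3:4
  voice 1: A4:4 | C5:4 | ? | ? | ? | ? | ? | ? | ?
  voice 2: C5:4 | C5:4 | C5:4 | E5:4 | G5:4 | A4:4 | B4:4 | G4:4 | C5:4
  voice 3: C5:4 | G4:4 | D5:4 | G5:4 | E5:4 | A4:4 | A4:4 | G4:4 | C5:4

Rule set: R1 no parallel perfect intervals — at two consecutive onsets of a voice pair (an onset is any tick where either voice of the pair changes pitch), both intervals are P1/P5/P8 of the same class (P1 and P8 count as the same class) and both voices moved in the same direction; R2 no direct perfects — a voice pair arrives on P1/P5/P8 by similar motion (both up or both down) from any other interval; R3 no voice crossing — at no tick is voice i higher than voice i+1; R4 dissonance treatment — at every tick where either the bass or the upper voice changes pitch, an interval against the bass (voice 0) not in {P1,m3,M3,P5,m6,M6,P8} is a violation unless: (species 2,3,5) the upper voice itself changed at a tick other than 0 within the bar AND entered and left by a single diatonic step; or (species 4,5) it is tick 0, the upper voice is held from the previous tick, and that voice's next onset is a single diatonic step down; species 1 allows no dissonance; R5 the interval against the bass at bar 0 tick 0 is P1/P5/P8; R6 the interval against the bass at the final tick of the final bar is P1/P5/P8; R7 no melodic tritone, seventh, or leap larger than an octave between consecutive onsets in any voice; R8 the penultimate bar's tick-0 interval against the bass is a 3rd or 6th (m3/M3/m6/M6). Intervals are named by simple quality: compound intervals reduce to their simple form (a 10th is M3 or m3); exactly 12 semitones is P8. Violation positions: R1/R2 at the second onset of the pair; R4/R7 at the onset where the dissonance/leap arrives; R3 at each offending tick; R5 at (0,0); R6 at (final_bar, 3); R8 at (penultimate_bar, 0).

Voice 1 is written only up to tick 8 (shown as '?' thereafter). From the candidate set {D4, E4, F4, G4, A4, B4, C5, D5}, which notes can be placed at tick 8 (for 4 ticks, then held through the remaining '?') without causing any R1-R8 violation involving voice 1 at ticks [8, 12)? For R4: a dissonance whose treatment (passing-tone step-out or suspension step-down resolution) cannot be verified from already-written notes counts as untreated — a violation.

{A4, B4, F4}

D4: violates R7
E4: violates R4
F4: legal
G4: violates R4
A4: legal
B4: legal
C5: violates R4
D5: violates R1,R2,R3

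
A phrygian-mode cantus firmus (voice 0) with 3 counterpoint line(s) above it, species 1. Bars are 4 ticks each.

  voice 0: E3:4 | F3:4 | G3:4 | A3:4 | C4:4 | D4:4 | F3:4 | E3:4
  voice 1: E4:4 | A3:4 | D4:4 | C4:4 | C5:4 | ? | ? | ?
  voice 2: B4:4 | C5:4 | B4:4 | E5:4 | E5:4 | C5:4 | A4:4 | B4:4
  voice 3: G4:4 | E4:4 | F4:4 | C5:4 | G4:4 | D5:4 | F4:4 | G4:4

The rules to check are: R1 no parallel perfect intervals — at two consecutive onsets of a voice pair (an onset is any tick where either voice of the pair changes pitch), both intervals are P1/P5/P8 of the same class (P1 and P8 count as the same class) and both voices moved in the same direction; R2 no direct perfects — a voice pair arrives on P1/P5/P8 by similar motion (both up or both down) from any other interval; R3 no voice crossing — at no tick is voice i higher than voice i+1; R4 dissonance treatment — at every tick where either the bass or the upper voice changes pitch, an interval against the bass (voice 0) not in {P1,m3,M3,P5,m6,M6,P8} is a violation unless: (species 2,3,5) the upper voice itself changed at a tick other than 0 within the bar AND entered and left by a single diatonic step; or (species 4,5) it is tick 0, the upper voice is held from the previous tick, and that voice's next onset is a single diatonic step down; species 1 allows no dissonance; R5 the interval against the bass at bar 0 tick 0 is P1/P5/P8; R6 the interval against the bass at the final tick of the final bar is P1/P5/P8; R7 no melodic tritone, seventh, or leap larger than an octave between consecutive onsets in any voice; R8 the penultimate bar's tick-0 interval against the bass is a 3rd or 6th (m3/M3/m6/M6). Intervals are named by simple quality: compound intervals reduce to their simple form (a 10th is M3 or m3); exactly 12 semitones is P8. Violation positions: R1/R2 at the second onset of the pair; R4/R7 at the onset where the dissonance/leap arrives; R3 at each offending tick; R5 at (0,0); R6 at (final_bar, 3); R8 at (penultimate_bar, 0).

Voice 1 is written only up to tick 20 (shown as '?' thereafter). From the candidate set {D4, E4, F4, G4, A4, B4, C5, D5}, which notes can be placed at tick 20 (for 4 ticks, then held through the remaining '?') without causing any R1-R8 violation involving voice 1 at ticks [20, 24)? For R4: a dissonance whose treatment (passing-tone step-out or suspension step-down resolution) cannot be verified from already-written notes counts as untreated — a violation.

D4: violates R7
E4: violates R4
F4: violates R2
G4: violates R4
A4: legal
B4: legal
C5: violates R4
D5: violates R1,R2,R3

{A4, B4}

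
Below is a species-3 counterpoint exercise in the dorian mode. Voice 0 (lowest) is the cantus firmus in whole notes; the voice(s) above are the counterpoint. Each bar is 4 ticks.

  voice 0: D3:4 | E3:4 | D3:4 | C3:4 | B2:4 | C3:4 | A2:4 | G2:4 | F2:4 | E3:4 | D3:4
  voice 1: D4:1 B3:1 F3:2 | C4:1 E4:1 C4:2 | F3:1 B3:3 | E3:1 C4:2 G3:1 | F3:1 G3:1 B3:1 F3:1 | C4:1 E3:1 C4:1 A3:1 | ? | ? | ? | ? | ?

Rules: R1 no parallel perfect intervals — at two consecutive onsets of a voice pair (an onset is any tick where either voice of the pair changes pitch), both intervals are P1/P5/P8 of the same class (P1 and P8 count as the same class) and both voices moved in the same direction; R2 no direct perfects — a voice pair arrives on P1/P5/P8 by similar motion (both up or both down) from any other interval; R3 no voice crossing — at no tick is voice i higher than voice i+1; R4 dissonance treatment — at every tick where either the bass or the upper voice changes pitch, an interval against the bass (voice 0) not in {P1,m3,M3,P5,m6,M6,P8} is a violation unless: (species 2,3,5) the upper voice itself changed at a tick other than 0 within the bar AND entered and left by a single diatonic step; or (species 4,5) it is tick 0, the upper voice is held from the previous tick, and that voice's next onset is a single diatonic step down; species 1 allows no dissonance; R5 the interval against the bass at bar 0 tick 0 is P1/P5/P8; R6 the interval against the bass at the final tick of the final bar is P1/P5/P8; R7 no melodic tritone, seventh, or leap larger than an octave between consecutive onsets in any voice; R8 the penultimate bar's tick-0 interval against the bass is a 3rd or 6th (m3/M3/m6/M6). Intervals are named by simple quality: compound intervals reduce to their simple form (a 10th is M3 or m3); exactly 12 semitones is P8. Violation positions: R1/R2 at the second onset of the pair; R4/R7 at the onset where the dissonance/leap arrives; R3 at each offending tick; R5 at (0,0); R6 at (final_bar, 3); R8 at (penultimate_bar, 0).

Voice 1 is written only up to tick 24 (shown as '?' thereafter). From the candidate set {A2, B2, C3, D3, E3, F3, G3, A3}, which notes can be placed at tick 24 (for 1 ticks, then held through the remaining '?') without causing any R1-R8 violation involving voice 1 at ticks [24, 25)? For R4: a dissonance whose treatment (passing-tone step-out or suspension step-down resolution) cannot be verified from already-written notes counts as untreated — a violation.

{A3, C3, F3}

A2: violates R2
B2: violates R4,R7
C3: legal
D3: violates R4
E3: violates R2
F3: legal
G3: violates R4
A3: legal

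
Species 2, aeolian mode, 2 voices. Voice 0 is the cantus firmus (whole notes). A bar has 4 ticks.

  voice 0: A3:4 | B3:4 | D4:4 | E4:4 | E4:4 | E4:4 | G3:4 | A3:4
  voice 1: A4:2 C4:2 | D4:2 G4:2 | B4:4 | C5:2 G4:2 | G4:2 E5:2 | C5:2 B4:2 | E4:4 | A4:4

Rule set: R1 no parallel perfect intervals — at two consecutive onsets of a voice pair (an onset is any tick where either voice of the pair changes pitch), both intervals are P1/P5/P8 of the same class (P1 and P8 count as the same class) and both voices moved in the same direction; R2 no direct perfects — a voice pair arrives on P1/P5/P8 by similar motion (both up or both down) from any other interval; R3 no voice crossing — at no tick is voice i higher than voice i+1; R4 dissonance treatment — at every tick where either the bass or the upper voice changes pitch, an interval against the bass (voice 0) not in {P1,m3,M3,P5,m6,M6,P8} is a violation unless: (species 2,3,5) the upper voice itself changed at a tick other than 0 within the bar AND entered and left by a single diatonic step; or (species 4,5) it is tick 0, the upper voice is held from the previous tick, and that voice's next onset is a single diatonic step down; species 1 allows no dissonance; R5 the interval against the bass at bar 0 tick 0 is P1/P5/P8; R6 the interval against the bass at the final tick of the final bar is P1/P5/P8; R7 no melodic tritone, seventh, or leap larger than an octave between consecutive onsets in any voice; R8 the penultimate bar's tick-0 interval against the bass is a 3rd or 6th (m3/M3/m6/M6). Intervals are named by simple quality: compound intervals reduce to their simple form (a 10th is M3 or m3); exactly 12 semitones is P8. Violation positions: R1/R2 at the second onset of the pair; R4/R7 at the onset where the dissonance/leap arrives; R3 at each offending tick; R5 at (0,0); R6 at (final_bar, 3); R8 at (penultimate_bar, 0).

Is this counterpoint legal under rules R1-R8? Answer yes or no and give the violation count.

No (1 violations)

bar 0: v0=A3 v1=A4 (P8)
bar 1: v0=B3 v1=D4 (m3)
bar 2: v0=D4 v1=B4 (M6)
bar 3: v0=E4 v1=C5 (m6)
bar 4: v0=E4 v1=G4 (m3)
bar 5: v0=E4 v1=C5 (m6)
bar 6: v0=G3 v1=E4 (M6)
bar 7: v0=A3 v1=A4 (P8)
  R2 @ bar7.0: G3/E4 M6 -> A3/A4 P8 similar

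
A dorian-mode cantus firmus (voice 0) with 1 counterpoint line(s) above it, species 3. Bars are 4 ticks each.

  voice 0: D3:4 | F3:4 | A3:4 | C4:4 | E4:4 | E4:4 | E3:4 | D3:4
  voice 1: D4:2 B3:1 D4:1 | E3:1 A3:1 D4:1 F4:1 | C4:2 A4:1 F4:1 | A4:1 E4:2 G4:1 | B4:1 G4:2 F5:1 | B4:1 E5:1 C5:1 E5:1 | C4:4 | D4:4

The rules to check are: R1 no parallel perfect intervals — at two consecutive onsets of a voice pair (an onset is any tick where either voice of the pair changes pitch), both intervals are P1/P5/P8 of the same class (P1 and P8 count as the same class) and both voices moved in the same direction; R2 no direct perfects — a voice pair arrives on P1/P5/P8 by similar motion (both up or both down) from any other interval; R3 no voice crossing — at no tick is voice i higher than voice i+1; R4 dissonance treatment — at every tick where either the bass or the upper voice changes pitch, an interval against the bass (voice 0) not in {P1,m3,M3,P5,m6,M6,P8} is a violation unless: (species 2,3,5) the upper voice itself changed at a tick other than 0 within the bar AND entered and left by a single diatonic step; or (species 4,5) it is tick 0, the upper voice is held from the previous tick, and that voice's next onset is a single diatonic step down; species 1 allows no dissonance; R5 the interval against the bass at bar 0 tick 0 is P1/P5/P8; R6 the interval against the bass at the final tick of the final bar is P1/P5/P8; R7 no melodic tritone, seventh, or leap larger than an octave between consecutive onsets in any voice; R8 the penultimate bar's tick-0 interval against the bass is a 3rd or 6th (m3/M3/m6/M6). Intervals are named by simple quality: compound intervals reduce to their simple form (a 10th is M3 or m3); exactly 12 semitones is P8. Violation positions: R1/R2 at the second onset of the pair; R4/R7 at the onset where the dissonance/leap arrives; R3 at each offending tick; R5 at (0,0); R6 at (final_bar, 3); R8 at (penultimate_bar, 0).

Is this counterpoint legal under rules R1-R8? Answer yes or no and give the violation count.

bar 0: v0=D3 v1=D4 (P8)
bar 1: v0=F3 v1=E3 (m2)
bar 2: v0=A3 v1=C4 (m3)
bar 3: v0=C4 v1=A4 (M6)
bar 4: v0=E4 v1=B4 (P5)
bar 5: v0=E4 v1=B4 (P5)
bar 6: v0=E3 v1=C4 (m6)
bar 7: v0=D3 v1=D4 (P8)
  R3 @ bar1.0: F3 above E3
  R4 @ bar1.0: F3/E3 m2 untreated
  R7 @ bar1.0: D4->E3 leap 10st
  R1 @ bar4.0: C4/G4 P5 -> E4/B4 P5 similar
  R4 @ bar4.3: E4/F5 m2 untreated
  R7 @ bar4.3: G4->F5 leap 10st
  R7 @ bar5.0: F5->B4 leap 6st
  R7 @ bar6.0: E5->C4 leap 16st

No (8 violations)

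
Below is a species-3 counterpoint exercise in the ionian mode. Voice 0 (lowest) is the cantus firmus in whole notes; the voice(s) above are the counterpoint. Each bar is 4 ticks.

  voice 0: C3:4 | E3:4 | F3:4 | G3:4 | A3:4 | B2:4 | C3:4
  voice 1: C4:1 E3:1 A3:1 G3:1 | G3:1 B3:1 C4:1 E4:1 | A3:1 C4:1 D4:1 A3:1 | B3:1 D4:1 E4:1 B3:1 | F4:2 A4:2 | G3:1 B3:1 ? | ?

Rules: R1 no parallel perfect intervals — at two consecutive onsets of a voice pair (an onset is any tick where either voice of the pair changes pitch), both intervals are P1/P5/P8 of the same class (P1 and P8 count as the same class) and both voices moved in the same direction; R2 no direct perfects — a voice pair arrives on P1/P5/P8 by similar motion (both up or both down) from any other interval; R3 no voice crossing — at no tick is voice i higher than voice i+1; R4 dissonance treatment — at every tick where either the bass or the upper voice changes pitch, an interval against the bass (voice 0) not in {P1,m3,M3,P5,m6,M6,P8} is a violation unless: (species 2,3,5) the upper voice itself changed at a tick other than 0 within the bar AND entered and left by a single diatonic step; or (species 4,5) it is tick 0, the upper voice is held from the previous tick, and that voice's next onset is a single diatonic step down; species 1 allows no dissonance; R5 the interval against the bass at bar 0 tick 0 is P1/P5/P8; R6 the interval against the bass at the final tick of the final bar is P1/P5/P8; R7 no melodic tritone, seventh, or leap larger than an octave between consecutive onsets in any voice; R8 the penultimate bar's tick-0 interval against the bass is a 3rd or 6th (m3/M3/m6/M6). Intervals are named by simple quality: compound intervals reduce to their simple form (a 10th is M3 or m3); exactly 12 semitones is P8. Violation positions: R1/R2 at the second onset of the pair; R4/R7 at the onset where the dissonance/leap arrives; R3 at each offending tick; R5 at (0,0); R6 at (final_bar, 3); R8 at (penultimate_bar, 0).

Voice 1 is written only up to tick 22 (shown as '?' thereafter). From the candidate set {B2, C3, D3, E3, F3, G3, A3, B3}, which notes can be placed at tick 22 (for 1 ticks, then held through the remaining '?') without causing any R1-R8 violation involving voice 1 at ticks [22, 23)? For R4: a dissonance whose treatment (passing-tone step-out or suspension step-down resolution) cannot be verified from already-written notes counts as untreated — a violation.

B2: legal
C3: violates R4,R7
D3: legal
E3: violates R4
F3: violates R4,R7
G3: legal
A3: violates R4
B3: legal

{B2, B3, D3, G3}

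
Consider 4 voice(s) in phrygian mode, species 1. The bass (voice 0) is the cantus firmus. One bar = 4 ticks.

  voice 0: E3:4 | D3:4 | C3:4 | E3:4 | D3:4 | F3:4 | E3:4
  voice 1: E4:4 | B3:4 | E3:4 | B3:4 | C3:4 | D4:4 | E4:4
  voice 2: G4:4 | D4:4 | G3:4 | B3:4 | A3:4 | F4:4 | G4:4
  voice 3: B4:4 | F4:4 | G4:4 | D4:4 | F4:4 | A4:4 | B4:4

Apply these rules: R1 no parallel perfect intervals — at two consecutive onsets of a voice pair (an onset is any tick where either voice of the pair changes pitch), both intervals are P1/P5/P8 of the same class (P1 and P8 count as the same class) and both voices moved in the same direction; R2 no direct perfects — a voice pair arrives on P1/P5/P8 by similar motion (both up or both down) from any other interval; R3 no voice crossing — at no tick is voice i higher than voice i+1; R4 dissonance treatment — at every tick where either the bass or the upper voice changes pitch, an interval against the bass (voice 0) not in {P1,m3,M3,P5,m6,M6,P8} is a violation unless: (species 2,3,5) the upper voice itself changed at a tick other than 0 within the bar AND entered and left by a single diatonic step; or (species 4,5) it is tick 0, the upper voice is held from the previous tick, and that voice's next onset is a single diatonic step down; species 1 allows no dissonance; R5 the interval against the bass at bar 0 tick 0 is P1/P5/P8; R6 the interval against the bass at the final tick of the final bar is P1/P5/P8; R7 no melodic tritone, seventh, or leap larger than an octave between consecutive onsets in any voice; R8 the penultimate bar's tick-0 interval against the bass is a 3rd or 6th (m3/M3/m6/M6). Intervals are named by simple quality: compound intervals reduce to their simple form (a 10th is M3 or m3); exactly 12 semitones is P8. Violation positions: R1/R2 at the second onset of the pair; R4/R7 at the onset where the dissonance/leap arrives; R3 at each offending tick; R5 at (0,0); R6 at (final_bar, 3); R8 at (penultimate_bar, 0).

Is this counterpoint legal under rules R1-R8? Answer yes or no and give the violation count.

bar 0: v0=E3 v1=E4 v2=G4 v3=B4 (P5)
bar 1: v0=D3 v1=B3 v2=D4 v3=F4 (m3)
bar 2: v0=C3 v1=E3 v2=G3 v3=G4 (P5)
bar 3: v0=E3 v1=B3 v2=B3 v3=D4 (m7)
bar 4: v0=D3 v1=C3 v2=A3 v3=F4 (m3)
bar 5: v0=F3 v1=D4 v2=F4 v3=A4 (M3)
bar 6: v0=E3 v1=E4 v2=G4 v3=B4 (P5)
  R5 @ bar0.0: opens on m3
  R2 @ bar1.0: E3/G4 m3 -> D3/D4 P8 similar
  R7 @ bar1.0: B4->F4 leap 6st
  R2 @ bar2.0: D3/D4 P8 -> C3/G3 P5 similar
  R1 @ bar3.0: C3/G3 P5 -> E3/B3 P5 similar
  R2 @ bar3.0: C3/E3 M3 -> E3/B3 P5 similar
  R2 @ bar3.0: E3/G3 m3 -> B3/B3 P1 similar
  R4 @ bar3.0: E3/D4 m7 untreated
  R1 @ bar4.0: E3/B3 P5 -> D3/A3 P5 similar
  R3 @ bar4.0: D3 above C3
  R4 @ bar4.0: D3/C3 M2 untreated
  R7 @ bar4.0: B3->C3 leap 11st
  R3 @ bar4.1: D3 above C3
  R3 @ bar4.2: D3 above C3
  R3 @ bar4.3: D3 above C3
  R2 @ bar5.0: D3/A3 P5 -> F3/F4 P8 similar
  R2 @ bar5.0: C3/F4 P4 -> D4/A4 P5 similar
  R7 @ bar5.0: C3->D4 leap 14st
  R8 @ bar5.0: penult P8 not 3rd/6th
  R1 @ bar6.0: D4/A4 P5 -> E4/B4 P5 similar
  R6 @ bar6.3: closes on m3

No (21 violations)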